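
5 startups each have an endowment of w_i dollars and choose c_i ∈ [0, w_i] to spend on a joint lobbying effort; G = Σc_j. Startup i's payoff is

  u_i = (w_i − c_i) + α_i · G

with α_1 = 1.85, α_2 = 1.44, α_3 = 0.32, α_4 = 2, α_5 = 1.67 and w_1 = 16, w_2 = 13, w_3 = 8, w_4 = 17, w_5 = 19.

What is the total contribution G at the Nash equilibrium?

∂u_i/∂c_i = α_i − 1, so startup i contributes w_i if α_i > 1, else 0.
α_i > 1 for i ∈ {1, 2, 4, 5}; NE contributions (16, 13, 0, 17, 19), G = 65.

65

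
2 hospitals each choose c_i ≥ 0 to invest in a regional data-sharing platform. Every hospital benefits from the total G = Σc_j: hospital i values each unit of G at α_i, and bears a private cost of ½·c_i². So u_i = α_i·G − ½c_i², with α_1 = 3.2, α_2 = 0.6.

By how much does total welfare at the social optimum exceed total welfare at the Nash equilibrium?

5.3

Hospital i's FOC: ∂u_i/∂c_i = α_i − c_i = 0, so c_i* = α_i.
NE contributions = (3.2, 0.6); G = 3.8.
W^NE = (Σα)·G − ½Σα_i² = 3.8² − ½·10.6 = 9.14.
Planner sets c_i = Σα_j = 3.8 for every i, so G^SO = 2·3.8 = 7.6.
W^SO = (Σα)·G^SO − ½·2·(Σα)² = (2/2)·3.8² = 14.44.
Deadweight loss = W^SO − W^NE = 5.3.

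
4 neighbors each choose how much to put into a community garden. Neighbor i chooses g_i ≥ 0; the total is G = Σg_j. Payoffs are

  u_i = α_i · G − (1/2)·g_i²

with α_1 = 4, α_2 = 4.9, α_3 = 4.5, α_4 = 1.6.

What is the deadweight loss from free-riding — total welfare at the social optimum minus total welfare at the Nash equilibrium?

Neighbor i's FOC: ∂u_i/∂g_i = α_i − g_i = 0, so g_i* = α_i.
NE contributions = (4, 4.9, 4.5, 1.6); G = 15.
W^NE = (Σα)·G − ½Σα_i² = 15² − ½·62.82 = 193.59.
Planner sets g_i = Σα_j = 15 for every i, so G^SO = 4·15 = 60.
W^SO = (Σα)·G^SO − ½·4·(Σα)² = (4/2)·15² = 450.
Deadweight loss = W^SO − W^NE = 256.41.

256.41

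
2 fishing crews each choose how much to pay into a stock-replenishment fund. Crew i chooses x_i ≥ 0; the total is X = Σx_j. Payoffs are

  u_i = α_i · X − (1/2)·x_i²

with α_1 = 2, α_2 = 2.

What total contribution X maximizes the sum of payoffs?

8

Planner FOC: ∂(Σu_j)/∂x_i = (Σα_j) − x_i = 0, so x_i^SO = Σα_j = 4 for every i; X^SO = 8.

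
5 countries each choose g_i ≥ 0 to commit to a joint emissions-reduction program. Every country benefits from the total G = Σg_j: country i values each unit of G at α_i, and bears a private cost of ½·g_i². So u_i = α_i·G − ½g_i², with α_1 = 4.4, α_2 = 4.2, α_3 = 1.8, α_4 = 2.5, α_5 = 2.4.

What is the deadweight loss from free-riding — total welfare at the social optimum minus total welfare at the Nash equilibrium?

377.26

Country i's FOC: ∂u_i/∂g_i = α_i − g_i = 0, so g_i* = α_i.
NE contributions = (4.4, 4.2, 1.8, 2.5, 2.4); G = 15.3.
W^NE = (Σα)·G − ½Σα_i² = 15.3² − ½·52.25 = 207.965.
Planner sets g_i = Σα_j = 15.3 for every i, so G^SO = 5·15.3 = 76.5.
W^SO = (Σα)·G^SO − ½·5·(Σα)² = (5/2)·15.3² = 585.225.
Deadweight loss = W^SO − W^NE = 377.26.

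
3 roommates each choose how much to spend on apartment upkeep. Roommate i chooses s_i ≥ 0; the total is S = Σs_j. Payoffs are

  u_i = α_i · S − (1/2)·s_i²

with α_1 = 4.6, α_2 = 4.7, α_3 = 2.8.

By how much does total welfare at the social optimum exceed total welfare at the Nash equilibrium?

98.75

Roommate i's FOC: ∂u_i/∂s_i = α_i − s_i = 0, so s_i* = α_i.
NE contributions = (4.6, 4.7, 2.8); S = 12.1.
W^NE = (Σα)·S − ½Σα_i² = 12.1² − ½·51.09 = 120.865.
Planner sets s_i = Σα_j = 12.1 for every i, so S^SO = 3·12.1 = 36.3.
W^SO = (Σα)·S^SO − ½·3·(Σα)² = (3/2)·12.1² = 219.615.
Deadweight loss = W^SO − W^NE = 98.75.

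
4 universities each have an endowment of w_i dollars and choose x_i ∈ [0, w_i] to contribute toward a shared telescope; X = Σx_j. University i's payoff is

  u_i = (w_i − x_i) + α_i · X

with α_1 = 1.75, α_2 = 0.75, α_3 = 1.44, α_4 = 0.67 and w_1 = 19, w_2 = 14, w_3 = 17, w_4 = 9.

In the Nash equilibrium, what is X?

∂u_i/∂x_i = α_i − 1, so university i contributes w_i if α_i > 1, else 0.
α_i > 1 for i ∈ {1, 3}; NE contributions (19, 0, 17, 0), X = 36.

36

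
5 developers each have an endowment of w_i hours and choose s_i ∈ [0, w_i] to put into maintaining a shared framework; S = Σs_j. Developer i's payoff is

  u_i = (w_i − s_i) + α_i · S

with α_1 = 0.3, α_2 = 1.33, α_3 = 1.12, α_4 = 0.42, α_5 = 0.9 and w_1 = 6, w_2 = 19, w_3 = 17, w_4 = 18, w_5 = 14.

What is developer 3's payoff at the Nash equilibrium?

40.32

∂u_i/∂s_i = α_i − 1, so developer i contributes w_i if α_i > 1, else 0.
α_i > 1 for i ∈ {2, 3}; NE contributions (0, 19, 17, 0, 0), S = 36.
u_3 = (17 − 17) + 1.12·36 = 40.32.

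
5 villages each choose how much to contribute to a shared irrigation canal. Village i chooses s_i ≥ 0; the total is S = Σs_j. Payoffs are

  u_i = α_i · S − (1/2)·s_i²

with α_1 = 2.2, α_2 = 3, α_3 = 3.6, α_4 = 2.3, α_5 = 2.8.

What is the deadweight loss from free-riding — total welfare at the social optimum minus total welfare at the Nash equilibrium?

Village i's FOC: ∂u_i/∂s_i = α_i − s_i = 0, so s_i* = α_i.
NE contributions = (2.2, 3, 3.6, 2.3, 2.8); S = 13.9.
W^NE = (Σα)·S − ½Σα_i² = 13.9² − ½·39.93 = 173.245.
Planner sets s_i = Σα_j = 13.9 for every i, so S^SO = 5·13.9 = 69.5.
W^SO = (Σα)·S^SO − ½·5·(Σα)² = (5/2)·13.9² = 483.025.
Deadweight loss = W^SO − W^NE = 309.78.

309.78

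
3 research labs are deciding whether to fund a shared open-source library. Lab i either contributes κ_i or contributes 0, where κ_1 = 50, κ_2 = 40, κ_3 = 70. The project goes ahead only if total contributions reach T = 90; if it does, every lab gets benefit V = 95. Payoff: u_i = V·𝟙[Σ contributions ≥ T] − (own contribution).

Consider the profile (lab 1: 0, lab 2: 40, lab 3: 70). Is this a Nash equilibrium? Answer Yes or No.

Yes

Total = 110 ≥ 90: provided.
Lab 1 (pledges 0, payoff 95): pledging 50 → total 160, payoff 45. No gain.
Lab 2 (pledges 40, payoff 55): dropping to 0 → total 70, payoff 0. No gain.
Lab 3 (pledges 70, payoff 25): dropping to 0 → total 40, payoff 0. No gain.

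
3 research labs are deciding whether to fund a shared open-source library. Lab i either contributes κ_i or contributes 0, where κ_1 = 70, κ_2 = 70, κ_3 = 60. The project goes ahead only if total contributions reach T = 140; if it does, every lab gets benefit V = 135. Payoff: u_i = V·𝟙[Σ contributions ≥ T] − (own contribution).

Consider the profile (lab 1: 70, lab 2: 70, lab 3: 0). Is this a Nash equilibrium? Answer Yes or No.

Yes

Total = 140 ≥ 140: provided.
Lab 1 (pledges 70, payoff 65): dropping to 0 → total 70, payoff 0. No gain.
Lab 2 (pledges 70, payoff 65): dropping to 0 → total 70, payoff 0. No gain.
Lab 3 (pledges 0, payoff 135): pledging 60 → total 200, payoff 75. No gain.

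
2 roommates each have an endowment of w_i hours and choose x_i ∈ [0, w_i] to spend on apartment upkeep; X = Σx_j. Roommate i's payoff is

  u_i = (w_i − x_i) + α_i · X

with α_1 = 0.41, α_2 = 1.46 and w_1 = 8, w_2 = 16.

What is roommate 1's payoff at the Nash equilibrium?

14.56

∂u_i/∂x_i = α_i − 1, so roommate i contributes w_i if α_i > 1, else 0.
α_i > 1 for i ∈ {2}; NE contributions (0, 16), X = 16.
u_1 = (8 − 0) + 0.41·16 = 14.56.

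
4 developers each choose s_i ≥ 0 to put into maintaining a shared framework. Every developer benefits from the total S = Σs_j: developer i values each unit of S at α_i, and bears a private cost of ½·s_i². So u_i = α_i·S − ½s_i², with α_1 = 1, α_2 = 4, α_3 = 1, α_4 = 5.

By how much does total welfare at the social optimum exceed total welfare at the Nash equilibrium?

Developer i's FOC: ∂u_i/∂s_i = α_i − s_i = 0, so s_i* = α_i.
NE contributions = (1, 4, 1, 5); S = 11.
W^NE = (Σα)·S − ½Σα_i² = 11² − ½·43 = 99.5.
Planner sets s_i = Σα_j = 11 for every i, so S^SO = 4·11 = 44.
W^SO = (Σα)·S^SO − ½·4·(Σα)² = (4/2)·11² = 242.
Deadweight loss = W^SO − W^NE = 142.5.

142.5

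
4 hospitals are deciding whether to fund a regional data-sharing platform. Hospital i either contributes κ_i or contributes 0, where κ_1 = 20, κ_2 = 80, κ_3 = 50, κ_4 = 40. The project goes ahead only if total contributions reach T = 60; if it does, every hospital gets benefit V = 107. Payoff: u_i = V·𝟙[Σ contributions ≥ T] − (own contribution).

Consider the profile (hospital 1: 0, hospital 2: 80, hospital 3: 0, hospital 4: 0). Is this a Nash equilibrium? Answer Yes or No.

Yes

Total = 80 ≥ 60: provided.
Hospital 1 (pledges 0, payoff 107): pledging 20 → total 100, payoff 87. No gain.
Hospital 2 (pledges 80, payoff 27): dropping to 0 → total 0, payoff 0. No gain.
Hospital 3 (pledges 0, payoff 107): pledging 50 → total 130, payoff 57. No gain.
Hospital 4 (pledges 0, payoff 107): pledging 40 → total 120, payoff 67. No gain.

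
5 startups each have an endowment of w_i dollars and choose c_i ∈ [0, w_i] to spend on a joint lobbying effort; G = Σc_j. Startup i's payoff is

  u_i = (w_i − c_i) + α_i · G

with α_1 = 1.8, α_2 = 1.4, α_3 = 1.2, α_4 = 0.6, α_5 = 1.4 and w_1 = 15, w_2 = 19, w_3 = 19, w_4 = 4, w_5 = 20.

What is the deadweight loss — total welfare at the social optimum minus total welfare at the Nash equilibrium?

∂u_i/∂c_i = α_i − 1, so startup i contributes w_i if α_i > 1, else 0.
α_i > 1 for i ∈ {1, 2, 3, 5}; NE contributions (15, 19, 19, 0, 20), G = 73.
W^NE = Σw_i − G^NE + (Σα_i)·G^NE = 77 + 5.4·73 = 471.2.
Planner: ∂(Σu_j)/∂c_i = Σα_j − 1 = 5.4 > 0, so everyone contributes w_i; G^SO = 77, W^SO = 77 + 5.4·77 = 492.8.
Deadweight loss = 21.6.

21.6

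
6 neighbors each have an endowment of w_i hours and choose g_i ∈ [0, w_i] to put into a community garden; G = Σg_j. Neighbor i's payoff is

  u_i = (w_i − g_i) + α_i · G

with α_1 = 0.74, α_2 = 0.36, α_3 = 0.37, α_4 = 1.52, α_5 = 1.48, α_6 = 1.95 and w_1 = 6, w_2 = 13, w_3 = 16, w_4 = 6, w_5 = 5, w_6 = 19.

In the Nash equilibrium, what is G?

30

∂u_i/∂g_i = α_i − 1, so neighbor i contributes w_i if α_i > 1, else 0.
α_i > 1 for i ∈ {4, 5, 6}; NE contributions (0, 0, 0, 6, 5, 19), G = 30.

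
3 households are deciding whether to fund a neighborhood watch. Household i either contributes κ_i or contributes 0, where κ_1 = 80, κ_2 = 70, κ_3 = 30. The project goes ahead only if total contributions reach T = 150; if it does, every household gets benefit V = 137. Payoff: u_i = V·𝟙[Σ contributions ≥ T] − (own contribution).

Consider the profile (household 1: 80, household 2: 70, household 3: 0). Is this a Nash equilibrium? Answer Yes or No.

Total = 150 ≥ 150: provided.
Household 1 (pledges 80, payoff 57): dropping to 0 → total 70, payoff 0. No gain.
Household 2 (pledges 70, payoff 67): dropping to 0 → total 80, payoff 0. No gain.
Household 3 (pledges 0, payoff 137): pledging 30 → total 180, payoff 107. No gain.

Yes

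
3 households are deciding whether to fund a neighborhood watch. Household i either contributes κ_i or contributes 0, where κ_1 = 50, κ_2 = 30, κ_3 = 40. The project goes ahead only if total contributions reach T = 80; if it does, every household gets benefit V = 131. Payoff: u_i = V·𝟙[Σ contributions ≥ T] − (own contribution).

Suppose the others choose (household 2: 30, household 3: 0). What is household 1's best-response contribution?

50

Others' total = 30. Contributing 50 brings total to 80 ≥ 80: gain V − κ_1 = 81.
Best response: 50.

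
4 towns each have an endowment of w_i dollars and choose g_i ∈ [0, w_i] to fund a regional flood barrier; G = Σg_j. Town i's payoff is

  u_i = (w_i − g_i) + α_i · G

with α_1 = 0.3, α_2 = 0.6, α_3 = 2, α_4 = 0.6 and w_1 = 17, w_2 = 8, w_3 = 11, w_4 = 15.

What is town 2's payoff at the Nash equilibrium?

∂u_i/∂g_i = α_i − 1, so town i contributes w_i if α_i > 1, else 0.
α_i > 1 for i ∈ {3}; NE contributions (0, 0, 11, 0), G = 11.
u_2 = (8 − 0) + 0.6·11 = 14.6.

14.6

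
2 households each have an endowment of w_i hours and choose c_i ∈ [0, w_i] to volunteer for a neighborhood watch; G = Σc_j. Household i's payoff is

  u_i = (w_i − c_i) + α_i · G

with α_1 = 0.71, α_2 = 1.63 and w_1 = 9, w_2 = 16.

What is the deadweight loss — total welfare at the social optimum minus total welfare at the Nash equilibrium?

∂u_i/∂c_i = α_i − 1, so household i contributes w_i if α_i > 1, else 0.
α_i > 1 for i ∈ {2}; NE contributions (0, 16), G = 16.
W^NE = Σw_i − G^NE + (Σα_i)·G^NE = 25 + 1.34·16 = 46.44.
Planner: ∂(Σu_j)/∂c_i = Σα_j − 1 = 1.34 > 0, so everyone contributes w_i; G^SO = 25, W^SO = 25 + 1.34·25 = 58.5.
Deadweight loss = 12.06.

12.06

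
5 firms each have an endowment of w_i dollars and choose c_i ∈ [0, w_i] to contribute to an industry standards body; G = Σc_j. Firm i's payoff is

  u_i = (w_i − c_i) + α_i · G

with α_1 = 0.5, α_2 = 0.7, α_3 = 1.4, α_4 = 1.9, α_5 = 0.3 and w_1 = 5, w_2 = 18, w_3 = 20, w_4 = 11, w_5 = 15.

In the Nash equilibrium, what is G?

31

∂u_i/∂c_i = α_i − 1, so firm i contributes w_i if α_i > 1, else 0.
α_i > 1 for i ∈ {3, 4}; NE contributions (0, 0, 20, 11, 0), G = 31.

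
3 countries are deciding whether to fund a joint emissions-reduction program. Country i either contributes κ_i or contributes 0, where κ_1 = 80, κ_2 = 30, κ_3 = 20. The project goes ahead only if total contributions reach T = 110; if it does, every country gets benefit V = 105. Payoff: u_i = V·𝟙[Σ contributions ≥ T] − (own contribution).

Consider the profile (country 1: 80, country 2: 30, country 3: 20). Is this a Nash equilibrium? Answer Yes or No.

Total = 130 ≥ 110: provided.
Country 1 (pledges 80, payoff 25): dropping to 0 → total 50, payoff 0. No gain.
Country 2 (pledges 30, payoff 75): dropping to 0 → total 100, payoff 0. No gain.
Country 3 (pledges 20, payoff 85): dropping to 0 → total 110, payoff 105. Profitable deviation.

No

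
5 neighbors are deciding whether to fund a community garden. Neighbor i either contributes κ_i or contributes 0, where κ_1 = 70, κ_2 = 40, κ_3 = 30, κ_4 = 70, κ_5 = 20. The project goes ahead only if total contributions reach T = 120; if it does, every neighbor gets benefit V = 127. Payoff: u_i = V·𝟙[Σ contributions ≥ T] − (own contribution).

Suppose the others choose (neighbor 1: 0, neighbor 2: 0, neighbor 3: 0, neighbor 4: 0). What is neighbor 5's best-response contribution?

Others' total = 0. Even contributing 20 gives 20 < 120: no benefit either way.
Best response: 0.

0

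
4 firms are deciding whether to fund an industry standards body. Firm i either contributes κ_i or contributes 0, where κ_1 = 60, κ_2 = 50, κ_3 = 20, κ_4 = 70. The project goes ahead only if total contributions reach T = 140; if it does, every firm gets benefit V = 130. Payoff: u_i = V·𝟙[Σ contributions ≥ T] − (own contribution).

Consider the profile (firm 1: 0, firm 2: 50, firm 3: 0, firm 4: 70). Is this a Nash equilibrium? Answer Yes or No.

Total = 120 < 140: not provided.
Firm 1 (pledges 0, payoff 0): pledging 60 → total 180, payoff 70. Profitable deviation.

No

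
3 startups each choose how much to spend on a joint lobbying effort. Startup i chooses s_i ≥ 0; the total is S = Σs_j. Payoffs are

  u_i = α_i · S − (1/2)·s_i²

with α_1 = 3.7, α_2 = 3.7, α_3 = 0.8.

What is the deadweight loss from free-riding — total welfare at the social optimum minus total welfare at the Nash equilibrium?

Startup i's FOC: ∂u_i/∂s_i = α_i − s_i = 0, so s_i* = α_i.
NE contributions = (3.7, 3.7, 0.8); S = 8.2.
W^NE = (Σα)·S − ½Σα_i² = 8.2² − ½·28.02 = 53.23.
Planner sets s_i = Σα_j = 8.2 for every i, so S^SO = 3·8.2 = 24.6.
W^SO = (Σα)·S^SO − ½·3·(Σα)² = (3/2)·8.2² = 100.86.
Deadweight loss = W^SO − W^NE = 47.63.

47.63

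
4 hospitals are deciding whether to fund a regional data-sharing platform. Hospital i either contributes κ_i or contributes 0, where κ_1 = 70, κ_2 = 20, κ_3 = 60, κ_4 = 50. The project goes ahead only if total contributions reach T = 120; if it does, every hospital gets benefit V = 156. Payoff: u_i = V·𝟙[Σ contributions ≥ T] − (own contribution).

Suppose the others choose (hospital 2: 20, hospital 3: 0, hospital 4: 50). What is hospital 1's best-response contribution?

Others' total = 70. Contributing 70 brings total to 140 ≥ 120: gain V − κ_1 = 86.
Best response: 70.

70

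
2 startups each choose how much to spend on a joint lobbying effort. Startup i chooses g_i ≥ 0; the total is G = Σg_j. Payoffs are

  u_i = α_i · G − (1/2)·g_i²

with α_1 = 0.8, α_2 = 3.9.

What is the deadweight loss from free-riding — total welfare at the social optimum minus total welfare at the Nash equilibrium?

7.925

Startup i's FOC: ∂u_i/∂g_i = α_i − g_i = 0, so g_i* = α_i.
NE contributions = (0.8, 3.9); G = 4.7.
W^NE = (Σα)·G − ½Σα_i² = 4.7² − ½·15.85 = 14.165.
Planner sets g_i = Σα_j = 4.7 for every i, so G^SO = 2·4.7 = 9.4.
W^SO = (Σα)·G^SO − ½·2·(Σα)² = (2/2)·4.7² = 22.09.
Deadweight loss = W^SO − W^NE = 7.925.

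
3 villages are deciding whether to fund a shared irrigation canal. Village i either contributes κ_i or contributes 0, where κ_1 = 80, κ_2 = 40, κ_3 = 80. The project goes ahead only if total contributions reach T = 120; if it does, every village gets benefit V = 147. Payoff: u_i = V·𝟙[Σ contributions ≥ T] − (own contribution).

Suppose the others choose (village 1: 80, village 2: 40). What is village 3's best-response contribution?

0

Others' total = 120 ≥ 120; contributing adds cost 80 for no extra benefit.
Best response: 0.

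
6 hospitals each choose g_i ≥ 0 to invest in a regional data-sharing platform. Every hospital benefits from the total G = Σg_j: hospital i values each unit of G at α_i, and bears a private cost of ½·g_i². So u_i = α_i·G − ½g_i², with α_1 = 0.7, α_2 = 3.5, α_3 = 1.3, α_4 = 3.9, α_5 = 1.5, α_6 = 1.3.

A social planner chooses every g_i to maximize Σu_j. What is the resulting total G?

Planner FOC: ∂(Σu_j)/∂g_i = (Σα_j) − g_i = 0, so g_i^SO = Σα_j = 12.2 for every i; G^SO = 73.2.

73.2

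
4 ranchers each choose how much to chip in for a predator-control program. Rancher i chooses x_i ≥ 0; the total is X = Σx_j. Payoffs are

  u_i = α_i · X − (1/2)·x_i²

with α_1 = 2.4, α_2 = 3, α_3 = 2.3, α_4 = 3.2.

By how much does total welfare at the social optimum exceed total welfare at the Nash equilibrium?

Rancher i's FOC: ∂u_i/∂x_i = α_i − x_i = 0, so x_i* = α_i.
NE contributions = (2.4, 3, 2.3, 3.2); X = 10.9.
W^NE = (Σα)·X − ½Σα_i² = 10.9² − ½·30.29 = 103.665.
Planner sets x_i = Σα_j = 10.9 for every i, so X^SO = 4·10.9 = 43.6.
W^SO = (Σα)·X^SO − ½·4·(Σα)² = (4/2)·10.9² = 237.62.
Deadweight loss = W^SO − W^NE = 133.955.

133.955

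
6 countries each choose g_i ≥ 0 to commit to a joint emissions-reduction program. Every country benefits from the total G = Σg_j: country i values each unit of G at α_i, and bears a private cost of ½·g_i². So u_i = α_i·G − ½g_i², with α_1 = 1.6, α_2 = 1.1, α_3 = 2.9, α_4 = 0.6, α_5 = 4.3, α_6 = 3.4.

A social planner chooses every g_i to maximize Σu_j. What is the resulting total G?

83.4

Planner FOC: ∂(Σu_j)/∂g_i = (Σα_j) − g_i = 0, so g_i^SO = Σα_j = 13.9 for every i; G^SO = 83.4.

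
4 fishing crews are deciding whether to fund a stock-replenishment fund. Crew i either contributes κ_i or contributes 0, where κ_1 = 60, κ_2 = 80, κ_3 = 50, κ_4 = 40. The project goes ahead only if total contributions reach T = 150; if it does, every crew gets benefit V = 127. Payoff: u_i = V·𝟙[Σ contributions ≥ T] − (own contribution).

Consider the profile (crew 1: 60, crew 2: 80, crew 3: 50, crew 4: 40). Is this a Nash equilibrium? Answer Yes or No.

Total = 230 ≥ 150: provided.
Crew 1 (pledges 60, payoff 67): dropping to 0 → total 170, payoff 127. Profitable deviation.

No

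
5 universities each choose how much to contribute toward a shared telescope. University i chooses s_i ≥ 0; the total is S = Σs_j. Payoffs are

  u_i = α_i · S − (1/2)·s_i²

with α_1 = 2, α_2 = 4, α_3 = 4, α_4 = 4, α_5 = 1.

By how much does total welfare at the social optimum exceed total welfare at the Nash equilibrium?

University i's FOC: ∂u_i/∂s_i = α_i − s_i = 0, so s_i* = α_i.
NE contributions = (2, 4, 4, 4, 1); S = 15.
W^NE = (Σα)·S − ½Σα_i² = 15² − ½·53 = 198.5.
Planner sets s_i = Σα_j = 15 for every i, so S^SO = 5·15 = 75.
W^SO = (Σα)·S^SO − ½·5·(Σα)² = (5/2)·15² = 562.5.
Deadweight loss = W^SO − W^NE = 364.

364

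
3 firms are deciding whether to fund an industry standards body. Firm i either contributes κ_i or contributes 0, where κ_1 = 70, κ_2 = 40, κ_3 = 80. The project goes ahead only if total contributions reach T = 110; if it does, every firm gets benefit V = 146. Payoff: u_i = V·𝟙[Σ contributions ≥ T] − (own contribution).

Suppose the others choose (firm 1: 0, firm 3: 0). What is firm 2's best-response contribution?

0

Others' total = 0. Even contributing 40 gives 40 < 110: no benefit either way.
Best response: 0.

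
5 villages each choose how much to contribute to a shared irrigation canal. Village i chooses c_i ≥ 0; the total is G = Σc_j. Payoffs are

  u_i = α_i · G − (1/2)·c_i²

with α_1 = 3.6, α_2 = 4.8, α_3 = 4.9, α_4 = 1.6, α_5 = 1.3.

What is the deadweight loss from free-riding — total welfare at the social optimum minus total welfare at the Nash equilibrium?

Village i's FOC: ∂u_i/∂c_i = α_i − c_i = 0, so c_i* = α_i.
NE contributions = (3.6, 4.8, 4.9, 1.6, 1.3); G = 16.2.
W^NE = (Σα)·G − ½Σα_i² = 16.2² − ½·64.26 = 230.31.
Planner sets c_i = Σα_j = 16.2 for every i, so G^SO = 5·16.2 = 81.
W^SO = (Σα)·G^SO − ½·5·(Σα)² = (5/2)·16.2² = 656.1.
Deadweight loss = W^SO − W^NE = 425.79.

425.79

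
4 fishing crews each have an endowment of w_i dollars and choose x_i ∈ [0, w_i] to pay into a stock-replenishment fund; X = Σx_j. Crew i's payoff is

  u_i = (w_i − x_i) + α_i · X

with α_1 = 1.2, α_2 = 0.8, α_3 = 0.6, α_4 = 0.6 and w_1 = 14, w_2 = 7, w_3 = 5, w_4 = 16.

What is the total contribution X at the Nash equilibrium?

∂u_i/∂x_i = α_i − 1, so crew i contributes w_i if α_i > 1, else 0.
α_i > 1 for i ∈ {1}; NE contributions (14, 0, 0, 0), X = 14.

14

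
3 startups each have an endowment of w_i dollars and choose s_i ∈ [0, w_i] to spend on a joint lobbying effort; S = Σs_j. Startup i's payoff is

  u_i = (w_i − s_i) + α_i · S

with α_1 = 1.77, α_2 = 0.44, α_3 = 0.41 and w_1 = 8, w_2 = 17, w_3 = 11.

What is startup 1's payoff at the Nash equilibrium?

14.16

∂u_i/∂s_i = α_i − 1, so startup i contributes w_i if α_i > 1, else 0.
α_i > 1 for i ∈ {1}; NE contributions (8, 0, 0), S = 8.
u_1 = (8 − 8) + 1.77·8 = 14.16.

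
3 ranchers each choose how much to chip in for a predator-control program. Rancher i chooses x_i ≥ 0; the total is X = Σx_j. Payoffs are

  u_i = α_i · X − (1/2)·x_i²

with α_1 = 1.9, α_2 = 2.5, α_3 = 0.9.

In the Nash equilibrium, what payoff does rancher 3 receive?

Rancher i's FOC: ∂u_i/∂x_i = α_i − x_i = 0, so x_i* = α_i.
NE contributions = (1.9, 2.5, 0.9); X = 5.3.
u_3 = α_3·X − ½·(x_3)² = 0.9·5.3 − ½·0.9² = 4.365.

4.365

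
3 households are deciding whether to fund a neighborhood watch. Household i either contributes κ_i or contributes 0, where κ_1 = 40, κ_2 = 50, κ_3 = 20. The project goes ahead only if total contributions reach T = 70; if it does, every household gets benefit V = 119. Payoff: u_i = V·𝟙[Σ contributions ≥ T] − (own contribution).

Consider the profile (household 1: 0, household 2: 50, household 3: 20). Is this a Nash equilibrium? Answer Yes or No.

Total = 70 ≥ 70: provided.
Household 1 (pledges 0, payoff 119): pledging 40 → total 110, payoff 79. No gain.
Household 2 (pledges 50, payoff 69): dropping to 0 → total 20, payoff 0. No gain.
Household 3 (pledges 20, payoff 99): dropping to 0 → total 50, payoff 0. No gain.

Yes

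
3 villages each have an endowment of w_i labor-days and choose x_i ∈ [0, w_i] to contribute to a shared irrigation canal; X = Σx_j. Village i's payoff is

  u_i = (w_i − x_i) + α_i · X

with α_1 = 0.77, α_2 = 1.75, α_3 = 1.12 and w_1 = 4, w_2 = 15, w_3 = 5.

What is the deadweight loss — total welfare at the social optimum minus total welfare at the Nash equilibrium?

∂u_i/∂x_i = α_i − 1, so village i contributes w_i if α_i > 1, else 0.
α_i > 1 for i ∈ {2, 3}; NE contributions (0, 15, 5), X = 20.
W^NE = Σw_i − X^NE + (Σα_i)·X^NE = 24 + 2.64·20 = 76.8.
Planner: ∂(Σu_j)/∂x_i = Σα_j − 1 = 2.64 > 0, so everyone contributes w_i; X^SO = 24, W^SO = 24 + 2.64·24 = 87.36.
Deadweight loss = 10.56.

10.56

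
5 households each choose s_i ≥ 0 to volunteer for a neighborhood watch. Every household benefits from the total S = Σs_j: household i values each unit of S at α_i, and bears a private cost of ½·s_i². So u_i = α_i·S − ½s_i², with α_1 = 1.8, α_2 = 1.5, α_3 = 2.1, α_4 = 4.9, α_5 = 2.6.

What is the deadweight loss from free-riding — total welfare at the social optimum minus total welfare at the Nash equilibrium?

Household i's FOC: ∂u_i/∂s_i = α_i − s_i = 0, so s_i* = α_i.
NE contributions = (1.8, 1.5, 2.1, 4.9, 2.6); S = 12.9.
W^NE = (Σα)·S − ½Σα_i² = 12.9² − ½·40.67 = 146.075.
Planner sets s_i = Σα_j = 12.9 for every i, so S^SO = 5·12.9 = 64.5.
W^SO = (Σα)·S^SO − ½·5·(Σα)² = (5/2)·12.9² = 416.025.
Deadweight loss = W^SO − W^NE = 269.95.

269.95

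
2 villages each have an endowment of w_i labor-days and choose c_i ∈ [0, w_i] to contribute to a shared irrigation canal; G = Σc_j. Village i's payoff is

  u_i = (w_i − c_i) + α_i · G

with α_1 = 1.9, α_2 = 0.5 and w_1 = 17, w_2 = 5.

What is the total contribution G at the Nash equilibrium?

17

∂u_i/∂c_i = α_i − 1, so village i contributes w_i if α_i > 1, else 0.
α_i > 1 for i ∈ {1}; NE contributions (17, 0), G = 17.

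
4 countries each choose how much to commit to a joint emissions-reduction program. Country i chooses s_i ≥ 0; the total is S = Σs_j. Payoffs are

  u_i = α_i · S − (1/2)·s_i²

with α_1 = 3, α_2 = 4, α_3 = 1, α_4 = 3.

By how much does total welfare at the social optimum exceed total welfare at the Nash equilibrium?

Country i's FOC: ∂u_i/∂s_i = α_i − s_i = 0, so s_i* = α_i.
NE contributions = (3, 4, 1, 3); S = 11.
W^NE = (Σα)·S − ½Σα_i² = 11² − ½·35 = 103.5.
Planner sets s_i = Σα_j = 11 for every i, so S^SO = 4·11 = 44.
W^SO = (Σα)·S^SO − ½·4·(Σα)² = (4/2)·11² = 242.
Deadweight loss = W^SO − W^NE = 138.5.

138.5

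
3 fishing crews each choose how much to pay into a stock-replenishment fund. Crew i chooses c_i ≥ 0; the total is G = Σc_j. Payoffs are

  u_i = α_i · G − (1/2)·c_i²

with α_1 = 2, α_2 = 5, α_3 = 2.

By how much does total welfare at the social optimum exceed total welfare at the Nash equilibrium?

57

Crew i's FOC: ∂u_i/∂c_i = α_i − c_i = 0, so c_i* = α_i.
NE contributions = (2, 5, 2); G = 9.
W^NE = (Σα)·G − ½Σα_i² = 9² − ½·33 = 64.5.
Planner sets c_i = Σα_j = 9 for every i, so G^SO = 3·9 = 27.
W^SO = (Σα)·G^SO − ½·3·(Σα)² = (3/2)·9² = 121.5.
Deadweight loss = W^SO − W^NE = 57.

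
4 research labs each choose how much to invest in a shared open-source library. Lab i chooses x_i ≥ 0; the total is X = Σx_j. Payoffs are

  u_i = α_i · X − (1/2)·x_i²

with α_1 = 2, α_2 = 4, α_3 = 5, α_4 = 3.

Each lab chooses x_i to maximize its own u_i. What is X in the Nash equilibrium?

Lab i's FOC: ∂u_i/∂x_i = α_i − x_i = 0, so x_i* = α_i.
NE contributions = (2, 4, 5, 3); X = 14.

14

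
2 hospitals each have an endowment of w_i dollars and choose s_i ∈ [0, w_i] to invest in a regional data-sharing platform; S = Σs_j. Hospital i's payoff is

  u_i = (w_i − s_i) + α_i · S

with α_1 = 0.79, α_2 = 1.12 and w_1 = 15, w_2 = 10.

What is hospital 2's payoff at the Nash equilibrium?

11.2

∂u_i/∂s_i = α_i − 1, so hospital i contributes w_i if α_i > 1, else 0.
α_i > 1 for i ∈ {2}; NE contributions (0, 10), S = 10.
u_2 = (10 − 10) + 1.12·10 = 11.2.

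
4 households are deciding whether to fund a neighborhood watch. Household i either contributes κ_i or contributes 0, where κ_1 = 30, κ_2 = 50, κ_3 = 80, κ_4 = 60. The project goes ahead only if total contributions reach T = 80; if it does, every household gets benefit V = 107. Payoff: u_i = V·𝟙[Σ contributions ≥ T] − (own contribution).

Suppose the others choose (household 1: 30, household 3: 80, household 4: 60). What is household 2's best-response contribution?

0

Others' total = 170 ≥ 80; contributing adds cost 50 for no extra benefit.
Best response: 0.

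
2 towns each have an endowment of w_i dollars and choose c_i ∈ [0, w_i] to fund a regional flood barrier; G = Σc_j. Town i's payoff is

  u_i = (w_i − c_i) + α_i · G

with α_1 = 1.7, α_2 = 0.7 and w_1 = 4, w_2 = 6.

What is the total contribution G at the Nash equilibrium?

∂u_i/∂c_i = α_i − 1, so town i contributes w_i if α_i > 1, else 0.
α_i > 1 for i ∈ {1}; NE contributions (4, 0), G = 4.

4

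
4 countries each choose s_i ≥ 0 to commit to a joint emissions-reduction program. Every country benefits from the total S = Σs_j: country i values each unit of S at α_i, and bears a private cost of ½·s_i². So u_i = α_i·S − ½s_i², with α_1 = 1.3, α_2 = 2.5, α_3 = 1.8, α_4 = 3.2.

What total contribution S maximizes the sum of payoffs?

35.2

Planner FOC: ∂(Σu_j)/∂s_i = (Σα_j) − s_i = 0, so s_i^SO = Σα_j = 8.8 for every i; S^SO = 35.2.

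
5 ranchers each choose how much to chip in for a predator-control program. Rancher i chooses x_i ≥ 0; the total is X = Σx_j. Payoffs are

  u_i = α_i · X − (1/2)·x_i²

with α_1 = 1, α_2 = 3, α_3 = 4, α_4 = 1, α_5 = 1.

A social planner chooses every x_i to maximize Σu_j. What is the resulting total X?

Planner FOC: ∂(Σu_j)/∂x_i = (Σα_j) − x_i = 0, so x_i^SO = Σα_j = 10 for every i; X^SO = 50.

50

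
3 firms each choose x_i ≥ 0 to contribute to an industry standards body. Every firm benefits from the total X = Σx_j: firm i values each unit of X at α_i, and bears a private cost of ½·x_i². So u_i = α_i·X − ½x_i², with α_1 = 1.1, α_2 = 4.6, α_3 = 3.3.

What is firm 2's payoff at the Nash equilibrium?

30.82

Firm i's FOC: ∂u_i/∂x_i = α_i − x_i = 0, so x_i* = α_i.
NE contributions = (1.1, 4.6, 3.3); X = 9.
u_2 = α_2·X − ½·(x_2)² = 4.6·9 − ½·4.6² = 30.82.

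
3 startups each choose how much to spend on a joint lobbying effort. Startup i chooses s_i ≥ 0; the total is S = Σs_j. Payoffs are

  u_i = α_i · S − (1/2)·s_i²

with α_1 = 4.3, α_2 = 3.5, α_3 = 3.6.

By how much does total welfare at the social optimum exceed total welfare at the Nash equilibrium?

86.83

Startup i's FOC: ∂u_i/∂s_i = α_i − s_i = 0, so s_i* = α_i.
NE contributions = (4.3, 3.5, 3.6); S = 11.4.
W^NE = (Σα)·S − ½Σα_i² = 11.4² − ½·43.7 = 108.11.
Planner sets s_i = Σα_j = 11.4 for every i, so S^SO = 3·11.4 = 34.2.
W^SO = (Σα)·S^SO − ½·3·(Σα)² = (3/2)·11.4² = 194.94.
Deadweight loss = W^SO − W^NE = 86.83.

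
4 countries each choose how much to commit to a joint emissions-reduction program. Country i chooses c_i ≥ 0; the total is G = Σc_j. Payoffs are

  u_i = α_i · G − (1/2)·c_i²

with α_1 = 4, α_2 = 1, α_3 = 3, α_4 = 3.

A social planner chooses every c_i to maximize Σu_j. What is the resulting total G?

44

Planner FOC: ∂(Σu_j)/∂c_i = (Σα_j) − c_i = 0, so c_i^SO = Σα_j = 11 for every i; G^SO = 44.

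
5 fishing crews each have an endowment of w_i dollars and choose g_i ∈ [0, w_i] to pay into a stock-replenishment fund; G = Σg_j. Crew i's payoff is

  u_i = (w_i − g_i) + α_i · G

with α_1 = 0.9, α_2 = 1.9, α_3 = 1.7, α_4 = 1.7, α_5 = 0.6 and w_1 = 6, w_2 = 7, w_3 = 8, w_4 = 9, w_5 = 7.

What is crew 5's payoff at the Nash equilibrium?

21.4

∂u_i/∂g_i = α_i − 1, so crew i contributes w_i if α_i > 1, else 0.
α_i > 1 for i ∈ {2, 3, 4}; NE contributions (0, 7, 8, 9, 0), G = 24.
u_5 = (7 − 0) + 0.6·24 = 21.4.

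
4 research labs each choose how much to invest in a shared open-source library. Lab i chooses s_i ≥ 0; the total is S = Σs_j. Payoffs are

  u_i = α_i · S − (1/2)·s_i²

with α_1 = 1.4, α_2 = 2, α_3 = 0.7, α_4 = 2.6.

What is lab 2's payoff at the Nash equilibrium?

Lab i's FOC: ∂u_i/∂s_i = α_i − s_i = 0, so s_i* = α_i.
NE contributions = (1.4, 2, 0.7, 2.6); S = 6.7.
u_2 = α_2·S − ½·(s_2)² = 2·6.7 − ½·2² = 11.4.

11.4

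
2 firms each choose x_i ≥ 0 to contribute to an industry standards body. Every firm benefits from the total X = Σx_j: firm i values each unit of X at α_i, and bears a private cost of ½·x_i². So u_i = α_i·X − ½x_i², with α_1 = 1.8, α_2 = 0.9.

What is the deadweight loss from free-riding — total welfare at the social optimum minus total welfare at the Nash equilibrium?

2.025

Firm i's FOC: ∂u_i/∂x_i = α_i − x_i = 0, so x_i* = α_i.
NE contributions = (1.8, 0.9); X = 2.7.
W^NE = (Σα)·X − ½Σα_i² = 2.7² − ½·4.05 = 5.265.
Planner sets x_i = Σα_j = 2.7 for every i, so X^SO = 2·2.7 = 5.4.
W^SO = (Σα)·X^SO − ½·2·(Σα)² = (2/2)·2.7² = 7.29.
Deadweight loss = W^SO − W^NE = 2.025.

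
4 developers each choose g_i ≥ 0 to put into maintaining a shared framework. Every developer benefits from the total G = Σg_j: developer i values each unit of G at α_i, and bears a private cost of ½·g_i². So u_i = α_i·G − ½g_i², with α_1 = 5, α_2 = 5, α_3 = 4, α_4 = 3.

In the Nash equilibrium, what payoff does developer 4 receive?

Developer i's FOC: ∂u_i/∂g_i = α_i − g_i = 0, so g_i* = α_i.
NE contributions = (5, 5, 4, 3); G = 17.
u_4 = α_4·G − ½·(g_4)² = 3·17 − ½·3² = 46.5.

46.5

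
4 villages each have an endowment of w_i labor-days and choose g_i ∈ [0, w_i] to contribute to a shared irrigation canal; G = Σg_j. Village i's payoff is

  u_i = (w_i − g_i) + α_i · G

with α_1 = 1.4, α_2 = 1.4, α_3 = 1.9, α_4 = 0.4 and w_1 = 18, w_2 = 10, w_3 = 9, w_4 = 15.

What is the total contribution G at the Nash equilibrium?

∂u_i/∂g_i = α_i − 1, so village i contributes w_i if α_i > 1, else 0.
α_i > 1 for i ∈ {1, 2, 3}; NE contributions (18, 10, 9, 0), G = 37.

37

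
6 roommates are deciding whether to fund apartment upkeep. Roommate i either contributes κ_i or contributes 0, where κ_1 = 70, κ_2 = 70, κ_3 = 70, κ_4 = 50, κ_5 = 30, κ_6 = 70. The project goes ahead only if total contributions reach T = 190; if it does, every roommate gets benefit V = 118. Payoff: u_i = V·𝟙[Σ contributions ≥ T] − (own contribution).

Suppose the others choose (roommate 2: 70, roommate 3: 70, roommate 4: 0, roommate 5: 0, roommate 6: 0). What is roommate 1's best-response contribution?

Others' total = 140. Contributing 70 brings total to 210 ≥ 190: gain V − κ_1 = 48.
Best response: 70.

70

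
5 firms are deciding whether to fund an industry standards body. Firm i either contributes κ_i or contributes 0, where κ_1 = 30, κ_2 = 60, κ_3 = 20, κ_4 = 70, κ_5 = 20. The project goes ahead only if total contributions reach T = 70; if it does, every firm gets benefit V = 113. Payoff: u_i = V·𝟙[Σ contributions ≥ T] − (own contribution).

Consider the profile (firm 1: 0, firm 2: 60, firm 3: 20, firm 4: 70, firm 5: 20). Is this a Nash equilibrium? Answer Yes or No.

Total = 170 ≥ 70: provided.
Firm 1 (pledges 0, payoff 113): pledging 30 → total 200, payoff 83. No gain.
Firm 2 (pledges 60, payoff 53): dropping to 0 → total 110, payoff 113. Profitable deviation.

No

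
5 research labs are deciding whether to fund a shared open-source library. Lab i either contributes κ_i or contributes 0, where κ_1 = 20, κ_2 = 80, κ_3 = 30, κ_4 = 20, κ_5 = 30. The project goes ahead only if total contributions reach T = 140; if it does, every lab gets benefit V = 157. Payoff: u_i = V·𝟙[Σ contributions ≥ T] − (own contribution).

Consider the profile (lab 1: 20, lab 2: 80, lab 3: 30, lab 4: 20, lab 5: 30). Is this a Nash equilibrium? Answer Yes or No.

No

Total = 180 ≥ 140: provided.
Lab 1 (pledges 20, payoff 137): dropping to 0 → total 160, payoff 157. Profitable deviation.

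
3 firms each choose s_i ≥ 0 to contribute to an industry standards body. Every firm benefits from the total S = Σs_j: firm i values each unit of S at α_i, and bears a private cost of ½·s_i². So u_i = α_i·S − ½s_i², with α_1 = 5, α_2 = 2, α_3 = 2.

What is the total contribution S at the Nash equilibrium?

9

Firm i's FOC: ∂u_i/∂s_i = α_i − s_i = 0, so s_i* = α_i.
NE contributions = (5, 2, 2); S = 9.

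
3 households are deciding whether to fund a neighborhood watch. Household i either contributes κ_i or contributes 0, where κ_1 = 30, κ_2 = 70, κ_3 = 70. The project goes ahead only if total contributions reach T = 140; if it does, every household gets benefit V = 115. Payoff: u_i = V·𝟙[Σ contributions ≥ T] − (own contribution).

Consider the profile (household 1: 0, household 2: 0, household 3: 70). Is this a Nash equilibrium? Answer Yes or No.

Total = 70 < 140: not provided.
Household 1 (pledges 0, payoff 0): pledging 30 → total 100, payoff -30. No gain.
Household 2 (pledges 0, payoff 0): pledging 70 → total 140, payoff 45. Profitable deviation.

No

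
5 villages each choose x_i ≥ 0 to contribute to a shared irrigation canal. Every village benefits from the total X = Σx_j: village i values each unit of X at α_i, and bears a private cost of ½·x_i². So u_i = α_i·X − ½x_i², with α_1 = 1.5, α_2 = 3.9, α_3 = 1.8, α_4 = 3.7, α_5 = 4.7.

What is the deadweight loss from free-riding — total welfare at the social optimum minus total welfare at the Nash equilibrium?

393.28

Village i's FOC: ∂u_i/∂x_i = α_i − x_i = 0, so x_i* = α_i.
NE contributions = (1.5, 3.9, 1.8, 3.7, 4.7); X = 15.6.
W^NE = (Σα)·X − ½Σα_i² = 15.6² − ½·56.48 = 215.12.
Planner sets x_i = Σα_j = 15.6 for every i, so X^SO = 5·15.6 = 78.
W^SO = (Σα)·X^SO − ½·5·(Σα)² = (5/2)·15.6² = 608.4.
Deadweight loss = W^SO − W^NE = 393.28.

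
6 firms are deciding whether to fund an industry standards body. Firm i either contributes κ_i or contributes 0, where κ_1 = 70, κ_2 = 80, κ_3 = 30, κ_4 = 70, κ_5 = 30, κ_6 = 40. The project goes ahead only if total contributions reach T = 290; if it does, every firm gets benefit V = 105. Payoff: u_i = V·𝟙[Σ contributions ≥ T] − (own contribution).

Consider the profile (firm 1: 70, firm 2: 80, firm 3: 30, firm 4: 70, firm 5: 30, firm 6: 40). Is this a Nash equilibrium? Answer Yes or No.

No

Total = 320 ≥ 290: provided.
Firm 1 (pledges 70, payoff 35): dropping to 0 → total 250, payoff 0. No gain.
Firm 2 (pledges 80, payoff 25): dropping to 0 → total 240, payoff 0. No gain.
Firm 3 (pledges 30, payoff 75): dropping to 0 → total 290, payoff 105. Profitable deviation.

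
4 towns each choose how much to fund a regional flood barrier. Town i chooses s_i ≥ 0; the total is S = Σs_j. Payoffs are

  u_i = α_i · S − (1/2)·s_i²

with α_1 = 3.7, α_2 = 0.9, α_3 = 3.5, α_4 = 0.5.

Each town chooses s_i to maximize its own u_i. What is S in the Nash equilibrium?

Town i's FOC: ∂u_i/∂s_i = α_i − s_i = 0, so s_i* = α_i.
NE contributions = (3.7, 0.9, 3.5, 0.5); S = 8.6.

8.6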